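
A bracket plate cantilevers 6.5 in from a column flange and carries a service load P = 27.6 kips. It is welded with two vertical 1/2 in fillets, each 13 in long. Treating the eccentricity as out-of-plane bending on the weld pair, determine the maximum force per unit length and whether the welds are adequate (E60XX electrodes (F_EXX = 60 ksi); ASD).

L_w = 2 × 13 = 26 in; section modulus (unit throat) S = 2 × L²/6 = 56.33 in².
Direct shear f_v = P/L_w = 27.6/26 = 1.062 kip/in.
Moment M = P × e = 27.6 × 6.5 = 179.4 kip·in; bending f_b = M/S = 3.185 kip/in.
f_max = √(f_v² + f_b²) = √(1.062² + 3.185²) = 3.357 kip/in.
r_n/Ω = (1/2.0) × 0.6 × 60 × (0.707 × 0.5) = 6.363 kip/in → adequate.

f_max ≈ 3.36 kip/in; adequate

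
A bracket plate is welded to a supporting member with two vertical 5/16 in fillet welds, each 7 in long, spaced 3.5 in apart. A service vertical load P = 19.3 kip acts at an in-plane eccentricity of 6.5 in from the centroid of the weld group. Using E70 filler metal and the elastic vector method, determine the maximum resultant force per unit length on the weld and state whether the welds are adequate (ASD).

E70XX → F_EXX = 70 ksi.
Total weld length L_w = 14 in. Treat welds as unit-width lines.
Polar moment about centroid: J = 2[d³/12 + d(b/2)²] = 2[7³/12 + 7×1.75²] = 100 in³.
Direct shear f_v = P/L_w = 19.3 / 14 = 1.379 kip/in (vertical).
Torsion M = P·e = 19.3 × 6.5 = 125.45 kip·in.
Critical point at (x, y) = (1.75, 3.5) from centroid. f_tx = M·y/J = 4.389 kip/in; f_ty = M·x/J = 2.194 kip/in.
Resultant f_max = √[f_tx² + (f_v + f_ty)²] = √[4.389² + (1.379 + 2.194)²] = 5.659 kip/in.
Capacity per unit length: r_n/Ω = (1/2.0) × 0.6 × 70 × (0.707 × 0.3125) = 4.64 kip/in.
5.659 > 4.64 → NOT adequate.

f_max ≈ 5.66 kip/in; NOT adequate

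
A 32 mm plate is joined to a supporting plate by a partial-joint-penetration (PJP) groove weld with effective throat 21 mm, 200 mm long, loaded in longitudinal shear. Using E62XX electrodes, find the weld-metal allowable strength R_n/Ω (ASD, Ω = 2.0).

R_n/Ω ≈ 781 kN

E62XX → F_EXX = 620 MPa.
Effective throat (given) t_e = 21 mm.
A_we = 21 × 200 = 4200 mm².
F_nw = 0.6 F_EXX = 372 MPa.
R_n/Ω = (372 × 4200) / 2.0 × 10⁻³ = 781.2 kN.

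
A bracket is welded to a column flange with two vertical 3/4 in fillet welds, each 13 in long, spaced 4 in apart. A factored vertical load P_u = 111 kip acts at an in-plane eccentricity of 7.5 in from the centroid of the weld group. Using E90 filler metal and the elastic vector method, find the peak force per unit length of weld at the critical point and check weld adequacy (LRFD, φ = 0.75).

f_max ≈ 13.9 kip/in; adequate

E90XX → F_EXX = 90 ksi.
Total weld length L_w = 26 in. Treat welds as unit-width lines.
Polar moment about centroid: J = 2[d³/12 + d(b/2)²] = 2[13³/12 + 13×2²] = 470.2 in³.
Direct shear f_v = P/L_w = 111 / 26 = 4.269 kip/in (vertical).
Torsion M = P·e = 111 × 7.5 = 832.5 kip·in.
Critical point at (x, y) = (2, 6.5) from centroid. f_tx = M·y/J = 11.51 kip/in; f_ty = M·x/J = 3.541 kip/in.
Resultant f_max = √[f_tx² + (f_v + f_ty)²] = √[11.51² + (4.269 + 3.541)²] = 13.91 kip/in.
Capacity per unit length: φr_n = 0.75 × 0.6 × 90 × (0.707 × 0.75) = 21.48 kip/in.
13.91 ≤ 21.48 → adequate.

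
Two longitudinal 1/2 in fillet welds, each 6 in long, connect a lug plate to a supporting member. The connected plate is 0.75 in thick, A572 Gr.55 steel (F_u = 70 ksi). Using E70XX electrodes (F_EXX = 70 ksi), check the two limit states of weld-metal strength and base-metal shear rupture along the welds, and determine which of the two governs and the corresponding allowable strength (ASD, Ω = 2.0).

t_e = 0.707 × 0.5 = 0.3535 in; L = 12 in.
Weld metal: R_n/Ω = (1/2.0) × 0.6 × 70 × 0.3535 × 12 = 89.08 kips.
Base metal (shear rupture): R_n/Ω = (1/2.0) × 0.6 × 70 × 0.75 × 12 = 189 kips.
Governing: weld metal.

R_n/Ω ≈ 89.1 kips (weld metal governs)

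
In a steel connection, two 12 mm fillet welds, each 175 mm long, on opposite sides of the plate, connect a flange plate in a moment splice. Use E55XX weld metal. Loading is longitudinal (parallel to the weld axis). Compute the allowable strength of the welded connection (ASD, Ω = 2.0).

E55XX → F_EXX = 550 MPa.
Effective throat t_e = 0.707 × 12 = 8.484 mm.
Total length L = 350 mm; A_we = 8.484 × 350 = 2969 mm².
F_nw = 0.6 F_EXX = 0.6 × 550 = 330 MPa.
R_n = 330 × 2969 × 10⁻³ = 979.9 kN; R_n/Ω = 979.9/2.0 = 490 kN.

R_n/Ω ≈ 490 kN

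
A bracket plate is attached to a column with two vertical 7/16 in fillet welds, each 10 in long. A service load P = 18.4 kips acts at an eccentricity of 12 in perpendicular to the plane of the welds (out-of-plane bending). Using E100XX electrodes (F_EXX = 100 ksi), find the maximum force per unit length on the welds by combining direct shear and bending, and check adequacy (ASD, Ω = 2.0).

L_w = 2 × 10 = 20 in; section modulus (unit throat) S = 2 × L²/6 = 33.33 in².
Direct shear f_v = P/L_w = 18.4/20 = 0.92 kip/in.
Moment M = P × e = 18.4 × 12 = 220.8 kip·in; bending f_b = M/S = 6.624 kip/in.
f_max = √(f_v² + f_b²) = √(0.92² + 6.624²) = 6.688 kip/in.
r_n/Ω = (1/2.0) × 0.6 × 100 × (0.707 × 0.4375) = 9.279 kip/in → adequate.

f_max ≈ 6.69 kip/in; adequate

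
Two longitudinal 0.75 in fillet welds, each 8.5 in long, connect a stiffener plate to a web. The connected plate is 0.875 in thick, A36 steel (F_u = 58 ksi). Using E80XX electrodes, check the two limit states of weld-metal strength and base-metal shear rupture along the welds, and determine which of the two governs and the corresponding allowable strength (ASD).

E80XX → F_EXX = 80 ksi.
t_e = 0.707 × 0.75 = 0.5302 in; L = 17 in.
Weld metal: R_n/Ω = (1/2.0) × 0.6 × 80 × 0.5302 × 17 = 216.3 kip.
Base metal (shear rupture): R_n/Ω = (1/2.0) × 0.6 × 58 × 0.875 × 17 = 258.8 kip.
Governing: weld metal.

R_n/Ω ≈ 216 kip (weld metal governs)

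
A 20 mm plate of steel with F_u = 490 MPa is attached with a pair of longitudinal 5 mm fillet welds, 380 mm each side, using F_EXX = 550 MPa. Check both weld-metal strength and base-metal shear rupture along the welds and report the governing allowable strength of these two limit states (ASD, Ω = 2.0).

t_e = 0.707 × 5 = 3.535 mm; L = 760 mm.
Weld metal: R_n/Ω = (1/2.0) × 0.6 × 550 × 3.535 × 760 × 10⁻³ = 443.3 kN.
Base metal (shear rupture): R_n/Ω = (1/2.0) × 0.6 × 490 × 20 × 760 × 10⁻³ = 2234 kN.
Governing: weld metal.

R_n/Ω ≈ 443 kN (weld metal governs)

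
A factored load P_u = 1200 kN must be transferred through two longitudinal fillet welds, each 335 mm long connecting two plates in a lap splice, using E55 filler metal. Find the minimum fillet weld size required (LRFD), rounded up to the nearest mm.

w = 11 mm

E55XX → F_EXX = 550 MPa.
Total weld length L = 670 mm.
Required throat t_e = P_u / (φ × 0.6 F_EXX × L) = 1200 / (0.75 × 0.6 × 550 × 670 × 10⁻³) = 7.237 mm.
Required leg w = t_e / 0.707 = 10.24 mm → use 11 mm.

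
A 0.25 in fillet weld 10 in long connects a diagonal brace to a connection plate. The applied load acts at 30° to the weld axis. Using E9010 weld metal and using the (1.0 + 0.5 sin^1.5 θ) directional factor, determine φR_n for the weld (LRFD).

E90XX → F_EXX = 90 ksi.
t_e = 0.707 × 0.25 = 0.1767 in; A_we = 0.1767 × 10 = 1.767 in².
Directional factor: 1.0 + 0.5 sin^1.5(30°) = 1.177.
F_nw = 0.6 × 90 × 1.177 = 63.55 ksi.
φR_n = 0.75 × 63.55 × 1.767 = 84.24 kips.

φR_n ≈ 84.2 kips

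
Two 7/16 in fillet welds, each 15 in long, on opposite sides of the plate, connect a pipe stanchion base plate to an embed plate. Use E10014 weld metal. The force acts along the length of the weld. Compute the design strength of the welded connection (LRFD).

E100XX → F_EXX = 100 ksi.
Effective throat t_e = 0.707 × 0.4375 = 0.3093 in.
Total length L = 30 in; A_we = 0.3093 × 30 = 9.279 in².
F_nw = 0.6 F_EXX = 0.6 × 100 = 60 ksi.
φR_n = 0.75 × 60 × 9.279 = 417.6 kip.

φR_n ≈ 418 kip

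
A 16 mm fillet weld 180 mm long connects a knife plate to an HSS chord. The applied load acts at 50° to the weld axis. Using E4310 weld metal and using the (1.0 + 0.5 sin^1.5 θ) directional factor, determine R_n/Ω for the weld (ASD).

E43XX → F_EXX = 430 MPa.
t_e = 0.707 × 16 = 11.31 mm; A_we = 11.31 × 180 = 2036 mm².
Directional factor: 1.0 + 0.5 sin^1.5(50°) = 1.335.
F_nw = 0.6 × 430 × 1.335 = 344.5 MPa.
R_n/Ω = (344.5 × 2036) / 2.0 × 10⁻³ = 350.7 kN.

R_n/Ω ≈ 351 kN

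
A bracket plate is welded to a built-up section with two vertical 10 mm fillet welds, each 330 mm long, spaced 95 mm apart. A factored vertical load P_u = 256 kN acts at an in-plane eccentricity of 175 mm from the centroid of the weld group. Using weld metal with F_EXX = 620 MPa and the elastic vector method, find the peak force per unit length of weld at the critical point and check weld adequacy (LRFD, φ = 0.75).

Total weld length L_w = 660 mm. Treat welds as unit-width lines.
Polar moment about centroid: J = 2[d³/12 + d(b/2)²] = 2[330³/12 + 330×47.5²] = 7479000 mm³.
Direct shear f_v = P/L_w = 256×10³ / 660 = 387.9 N/mm (vertical).
Torsion M = P·e = 256×10³ × 175 = 44800000 N·mm.
Critical point at (x, y) = (47.5, 165) from centroid. f_tx = M·y/J = 988.4 N/mm; f_ty = M·x/J = 284.5 N/mm.
Resultant f_max = √[f_tx² + (f_v + f_ty)²] = √[988.4² + (387.9 + 284.5)²] = 1195 N/mm.
Capacity per unit length: φr_n = 0.75 × 0.6 × 620 × (0.707 × 10) = 1973 N/mm.
1195 ≤ 1973 → adequate.

f_max ≈ 1200 N/mm; adequate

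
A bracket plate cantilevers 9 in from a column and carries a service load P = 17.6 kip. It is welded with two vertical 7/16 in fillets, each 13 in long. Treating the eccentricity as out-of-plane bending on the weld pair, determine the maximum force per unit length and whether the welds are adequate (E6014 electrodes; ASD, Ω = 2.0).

f_max ≈ 2.89 kip/in; adequate

E60XX → F_EXX = 60 ksi.
L_w = 2 × 13 = 26 in; section modulus (unit throat) S = 2 × L²/6 = 56.33 in².
Direct shear f_v = P/L_w = 17.6/26 = 0.6769 kip/in.
Moment M = P × e = 17.6 × 9 = 158.4 kip·in; bending f_b = M/S = 2.812 kip/in.
f_max = √(f_v² + f_b²) = √(0.6769² + 2.812²) = 2.892 kip/in.
r_n/Ω = (1/2.0) × 0.6 × 60 × (0.707 × 0.4375) = 5.568 kip/in → adequate.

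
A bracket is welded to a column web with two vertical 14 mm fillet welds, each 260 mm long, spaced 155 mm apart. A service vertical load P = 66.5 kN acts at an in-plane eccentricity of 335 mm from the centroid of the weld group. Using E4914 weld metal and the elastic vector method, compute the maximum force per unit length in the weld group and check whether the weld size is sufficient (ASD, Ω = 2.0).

E49XX → F_EXX = 490 MPa.
Total weld length L_w = 520 mm. Treat welds as unit-width lines.
Polar moment about centroid: J = 2[d³/12 + d(b/2)²] = 2[260³/12 + 260×77.5²] = 6053000 mm³.
Direct shear f_v = P/L_w = 66.5×10³ / 520 = 127.9 N/mm (vertical).
Torsion M = P·e = 66.5×10³ × 335 = 22278000 N·mm.
Critical point at (x, y) = (77.5, 130) from centroid. f_tx = M·y/J = 478.5 N/mm; f_ty = M·x/J = 285.3 N/mm.
Resultant f_max = √[f_tx² + (f_v + f_ty)²] = √[478.5² + (127.9 + 285.3)²] = 632.2 N/mm.
Capacity per unit length: r_n/Ω = (1/2.0) × 0.6 × 490 × (0.707 × 14) = 1455 N/mm.
632.2 ≤ 1455 → adequate.

f_max ≈ 632 N/mm; adequate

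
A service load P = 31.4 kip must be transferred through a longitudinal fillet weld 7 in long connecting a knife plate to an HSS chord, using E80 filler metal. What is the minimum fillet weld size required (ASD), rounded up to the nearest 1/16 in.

w = 5/16 in

E80XX → F_EXX = 80 ksi.
Total weld length L = 7 in.
Required throat t_e = P × Ω / (0.6 F_EXX × L) = 31.4 × 2.0 / (0.6 × 80 × 7) = 0.1869 in.
Required leg w = t_e / 0.707 = 0.2644 in → use 5/16 in.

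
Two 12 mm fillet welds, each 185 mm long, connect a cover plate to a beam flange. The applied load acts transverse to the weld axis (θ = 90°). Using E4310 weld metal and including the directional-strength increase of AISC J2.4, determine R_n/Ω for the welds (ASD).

E43XX → F_EXX = 430 MPa.
t_e = 0.707 × 12 = 8.484 mm; A_we = 8.484 × 370 = 3139 mm².
Directional factor: 1.0 + 0.5 sin^1.5(90°) = 1.5.
F_nw = 0.6 × 430 × 1.5 = 387 MPa.
R_n/Ω = (387 × 3139) / 2.0 × 10⁻³ = 607.4 kN.

R_n/Ω ≈ 607 kN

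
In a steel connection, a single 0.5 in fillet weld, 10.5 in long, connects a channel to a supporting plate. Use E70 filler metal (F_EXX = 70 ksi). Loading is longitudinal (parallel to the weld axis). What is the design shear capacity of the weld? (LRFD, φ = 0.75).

φR_n ≈ 117 kip

Effective throat t_e = 0.707 × 0.5 = 0.3535 in.
Total length L = 10.5 in; A_we = 0.3535 × 10.5 = 3.712 in².
F_nw = 0.6 F_EXX = 0.6 × 70 = 42 ksi.
φR_n = 0.75 × 42 × 3.712 = 116.9 kip.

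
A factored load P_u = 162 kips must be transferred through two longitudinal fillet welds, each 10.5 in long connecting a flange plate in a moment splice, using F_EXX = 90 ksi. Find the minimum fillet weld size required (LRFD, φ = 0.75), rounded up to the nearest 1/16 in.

w = 5/16 in

Total weld length L = 21 in.
Required throat t_e = P_u / (φ × 0.6 F_EXX × L) = 162 / (0.75 × 0.6 × 90 × 21) = 0.1905 in.
Required leg w = t_e / 0.707 = 0.2694 in → use 5/16 in.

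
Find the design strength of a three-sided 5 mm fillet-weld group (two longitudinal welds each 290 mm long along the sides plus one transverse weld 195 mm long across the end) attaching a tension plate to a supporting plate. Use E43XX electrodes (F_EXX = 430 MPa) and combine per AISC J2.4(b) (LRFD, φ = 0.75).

φR_n ≈ 537 kN

t_e = 0.707 × 5 = 3.535 mm.
R_nwl = 0.6 × 430 × 3.535 × 580 × 10⁻³ = 529 kN (longitudinal, 2 welds).
R_nwt = 0.6 × 430 × 3.535 × 195 × 10⁻³ = 177.8 kN (transverse, base value).
(i) R_nwl + R_nwt = 706.8 kN; (ii) 0.85 R_nwl + 1.5 R_nwt = 716.4 kN.
R_n = max = 716.4 kN [governs: (ii)]; φR_n = 537.3 kN.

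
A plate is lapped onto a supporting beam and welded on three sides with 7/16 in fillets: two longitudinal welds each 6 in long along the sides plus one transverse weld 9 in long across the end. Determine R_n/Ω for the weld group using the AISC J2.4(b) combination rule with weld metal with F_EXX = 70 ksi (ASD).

t_e = 0.707 × 0.4375 = 0.3093 in.
R_nwl = 0.6 × 70 × 0.3093 × 12 = 155.9 kips (longitudinal, 2 welds).
R_nwt = 0.6 × 70 × 0.3093 × 9 = 116.9 kips (transverse, base value).
(i) R_nwl + R_nwt = 272.8 kips; (ii) 0.85 R_nwl + 1.5 R_nwt = 307.9 kips.
R_n = max = 307.9 kips [governs: (ii)]; R_n/Ω = 153.9 kips.

R_n/Ω ≈ 154 kips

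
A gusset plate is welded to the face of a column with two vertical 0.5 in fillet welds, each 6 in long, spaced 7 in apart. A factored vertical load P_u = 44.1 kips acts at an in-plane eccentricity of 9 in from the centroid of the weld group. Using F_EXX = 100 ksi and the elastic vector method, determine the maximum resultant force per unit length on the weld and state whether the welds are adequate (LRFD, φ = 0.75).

f_max ≈ 13 kip/in; adequate

Total weld length L_w = 12 in. Treat welds as unit-width lines.
Polar moment about centroid: J = 2[d³/12 + d(b/2)²] = 2[6³/12 + 6×3.5²] = 183 in³.
Direct shear f_v = P/L_w = 44.1 / 12 = 3.675 kip/in (vertical).
Torsion M = P·e = 44.1 × 9 = 396.9 kip·in.
Critical point at (x, y) = (3.5, 3) from centroid. f_tx = M·y/J = 6.507 kip/in; f_ty = M·x/J = 7.591 kip/in.
Resultant f_max = √[f_tx² + (f_v + f_ty)²] = √[6.507² + (3.675 + 7.591)²] = 13.01 kip/in.
Capacity per unit length: φr_n = 0.75 × 0.6 × 100 × (0.707 × 0.5) = 15.91 kip/in.
13.01 ≤ 15.91 → adequate.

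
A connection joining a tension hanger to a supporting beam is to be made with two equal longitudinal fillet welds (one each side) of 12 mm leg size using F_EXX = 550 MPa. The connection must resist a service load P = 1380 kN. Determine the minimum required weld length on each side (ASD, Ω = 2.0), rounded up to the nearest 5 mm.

Throat t_e = 0.707 × 12 = 8.484 mm.
r_n/Ω = (0.6 × 550 × 8.484) / 2.0 = 1400 N/mm = 1.4 kN/mm.
L_req = P / (r_n/Ω) = 1380 / 1.4 = 985.8 mm total.
Per side: 985.8 / 2 = 492.9 mm.
Round up → use L = 495 mm on each side.

L = 495 mm on each side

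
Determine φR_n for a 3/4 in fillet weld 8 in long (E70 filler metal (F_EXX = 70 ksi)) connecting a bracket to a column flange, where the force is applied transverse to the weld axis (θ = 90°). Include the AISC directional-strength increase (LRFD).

φR_n ≈ 200 kips

t_e = 0.707 × 0.75 = 0.5302 in; A_we = 0.5302 × 8 = 4.242 in².
Directional factor: 1.0 + 0.5 sin^1.5(90°) = 1.5.
F_nw = 0.6 × 70 × 1.5 = 63 ksi.
φR_n = 0.75 × 63 × 4.242 = 200.4 kips.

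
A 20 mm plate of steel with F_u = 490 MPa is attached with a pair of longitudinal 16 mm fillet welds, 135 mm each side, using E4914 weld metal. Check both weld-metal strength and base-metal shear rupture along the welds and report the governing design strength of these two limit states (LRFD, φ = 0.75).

E49XX → F_EXX = 490 MPa.
t_e = 0.707 × 16 = 11.31 mm; L = 270 mm.
Weld metal: φR_n = 0.75 × 0.6 × 490 × 11.31 × 270 × 10⁻³ = 673.5 kN.
Base metal (shear rupture): φR_n = 0.75 × 0.6 × 490 × 20 × 270 × 10⁻³ = 1191 kN.
Governing: weld metal.

φR_n ≈ 673 kN (weld metal governs)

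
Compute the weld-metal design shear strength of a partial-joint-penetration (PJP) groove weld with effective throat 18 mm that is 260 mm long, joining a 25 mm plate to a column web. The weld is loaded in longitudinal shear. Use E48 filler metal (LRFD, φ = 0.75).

E48XX → F_EXX = 480 MPa.
Effective throat (given) t_e = 18 mm.
A_we = 18 × 260 = 4680 mm².
F_nw = 0.6 F_EXX = 288 MPa.
φR_n = 0.75 × 288 × 4680 × 10⁻³ = 1011 kN.

φR_n ≈ 1010 kN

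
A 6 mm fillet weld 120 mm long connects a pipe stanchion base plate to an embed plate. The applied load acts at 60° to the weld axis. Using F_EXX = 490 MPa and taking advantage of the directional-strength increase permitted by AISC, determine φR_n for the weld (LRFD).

φR_n ≈ 157 kN

t_e = 0.707 × 6 = 4.242 mm; A_we = 4.242 × 120 = 509 mm².
Directional factor: 1.0 + 0.5 sin^1.5(60°) = 1.403.
F_nw = 0.6 × 490 × 1.403 = 412.5 MPa.
φR_n = 0.75 × 412.5 × 509 × 10⁻³ = 157.5 kN.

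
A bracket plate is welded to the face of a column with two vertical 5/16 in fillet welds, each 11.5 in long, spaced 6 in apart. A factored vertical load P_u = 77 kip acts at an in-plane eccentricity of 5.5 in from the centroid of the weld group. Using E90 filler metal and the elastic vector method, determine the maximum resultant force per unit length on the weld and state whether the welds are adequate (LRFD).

f_max ≈ 8.08 kip/in; adequate

E90XX → F_EXX = 90 ksi.
Total weld length L_w = 23 in. Treat welds as unit-width lines.
Polar moment about centroid: J = 2[d³/12 + d(b/2)²] = 2[11.5³/12 + 11.5×3²] = 460.5 in³.
Direct shear f_v = P/L_w = 77 / 23 = 3.348 kip/in (vertical).
Torsion M = P·e = 77 × 5.5 = 423.5 kip·in.
Critical point at (x, y) = (3, 5.75) from centroid. f_tx = M·y/J = 5.288 kip/in; f_ty = M·x/J = 2.759 kip/in.
Resultant f_max = √[f_tx² + (f_v + f_ty)²] = √[5.288² + (3.348 + 2.759)²] = 8.078 kip/in.
Capacity per unit length: φr_n = 0.75 × 0.6 × 90 × (0.707 × 0.3125) = 8.948 kip/in.
8.078 ≤ 8.948 → adequate.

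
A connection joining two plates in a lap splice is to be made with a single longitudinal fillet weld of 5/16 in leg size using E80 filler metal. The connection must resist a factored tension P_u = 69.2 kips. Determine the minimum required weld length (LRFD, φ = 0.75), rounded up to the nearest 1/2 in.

L = 9 in

E80XX → F_EXX = 80 ksi.
Throat t_e = 0.707 × 0.3125 = 0.2209 in.
φr_n = 0.75 × 0.6 × 80 × 0.2209 = 7.954 kips/in.
L_req = P_u / φr_n = 69.2 / 7.954 = 8.7 in total.
Round up → use L = 9 in.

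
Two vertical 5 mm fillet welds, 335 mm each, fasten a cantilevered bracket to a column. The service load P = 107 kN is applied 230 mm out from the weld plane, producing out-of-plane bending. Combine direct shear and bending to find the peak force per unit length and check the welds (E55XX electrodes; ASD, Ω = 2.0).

E55XX → F_EXX = 550 MPa.
L_w = 2 × 335 = 670 mm; section modulus (unit throat) S = 2 × L²/6 = 37410 mm².
Direct shear f_v = P/L_w = 107×10³/670 = 159.7 N/mm.
Moment M = P × e = 107×10³ × 230 = 24610000 N·mm; bending f_b = M/S = 657.9 N/mm.
f_max = √(f_v² + f_b²) = √(159.7² + 657.9²) = 677 N/mm.
r_n/Ω = (1/2.0) × 0.6 × 550 × (0.707 × 5) = 583.3 N/mm → NOT adequate.

f_max ≈ 677 N/mm; NOT adequate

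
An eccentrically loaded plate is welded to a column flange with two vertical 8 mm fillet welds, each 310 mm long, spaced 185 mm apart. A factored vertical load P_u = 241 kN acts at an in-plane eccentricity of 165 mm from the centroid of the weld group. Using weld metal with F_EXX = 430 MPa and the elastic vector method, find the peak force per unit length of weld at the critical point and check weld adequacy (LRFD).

f_max ≈ 958 N/mm; adequate

Total weld length L_w = 620 mm. Treat welds as unit-width lines.
Polar moment about centroid: J = 2[d³/12 + d(b/2)²] = 2[310³/12 + 310×92.5²] = 10270000 mm³.
Direct shear f_v = P/L_w = 241×10³ / 620 = 388.7 N/mm (vertical).
Torsion M = P·e = 241×10³ × 165 = 39765000 N·mm.
Critical point at (x, y) = (92.5, 155) from centroid. f_tx = M·y/J = 600.2 N/mm; f_ty = M·x/J = 358.2 N/mm.
Resultant f_max = √[f_tx² + (f_v + f_ty)²] = √[600.2² + (388.7 + 358.2)²] = 958.1 N/mm.
Capacity per unit length: φr_n = 0.75 × 0.6 × 430 × (0.707 × 8) = 1094 N/mm.
958.1 ≤ 1094 → adequate.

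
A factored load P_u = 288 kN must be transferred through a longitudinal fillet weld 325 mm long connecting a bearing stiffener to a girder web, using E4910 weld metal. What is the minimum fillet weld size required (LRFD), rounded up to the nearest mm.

E49XX → F_EXX = 490 MPa.
Total weld length L = 325 mm.
Required throat t_e = P_u / (φ × 0.6 F_EXX × L) = 288 / (0.75 × 0.6 × 490 × 325 × 10⁻³) = 4.019 mm.
Required leg w = t_e / 0.707 = 5.684 mm → use 6 mm.

w = 6 mm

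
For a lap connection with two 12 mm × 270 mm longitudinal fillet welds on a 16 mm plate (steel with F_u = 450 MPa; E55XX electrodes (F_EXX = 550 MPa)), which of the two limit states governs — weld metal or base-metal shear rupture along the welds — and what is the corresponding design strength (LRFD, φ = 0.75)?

φR_n ≈ 1130 kN (weld metal governs)

t_e = 0.707 × 12 = 8.484 mm; L = 540 mm.
Weld metal: φR_n = 0.75 × 0.6 × 550 × 8.484 × 540 × 10⁻³ = 1134 kN.
Base metal (shear rupture): φR_n = 0.75 × 0.6 × 450 × 16 × 540 × 10⁻³ = 1750 kN.
Governing: weld metal.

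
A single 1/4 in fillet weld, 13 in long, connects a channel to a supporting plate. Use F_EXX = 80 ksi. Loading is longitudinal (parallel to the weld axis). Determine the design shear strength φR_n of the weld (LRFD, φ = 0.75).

Effective throat t_e = 0.707 × 0.25 = 0.1767 in.
Total length L = 13 in; A_we = 0.1767 × 13 = 2.298 in².
F_nw = 0.6 F_EXX = 0.6 × 80 = 48 ksi.
φR_n = 0.75 × 48 × 2.298 = 82.72 kips.

φR_n ≈ 82.7 kips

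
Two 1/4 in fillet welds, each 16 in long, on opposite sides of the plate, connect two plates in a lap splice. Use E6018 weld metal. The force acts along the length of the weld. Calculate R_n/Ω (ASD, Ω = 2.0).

R_n/Ω ≈ 102 kip

E60XX → F_EXX = 60 ksi.
Effective throat t_e = 0.707 × 0.25 = 0.1767 in.
Total length L = 32 in; A_we = 0.1767 × 32 = 5.656 in².
F_nw = 0.6 F_EXX = 0.6 × 60 = 36 ksi.
R_n = 36 × 5.656 = 203.6 kip; R_n/Ω = 203.6/2.0 = 101.8 kip.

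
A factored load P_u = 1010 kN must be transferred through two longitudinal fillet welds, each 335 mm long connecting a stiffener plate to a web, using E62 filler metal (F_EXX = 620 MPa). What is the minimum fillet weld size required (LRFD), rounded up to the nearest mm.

Total weld length L = 670 mm.
Required throat t_e = P_u / (φ × 0.6 F_EXX × L) = 1010 / (0.75 × 0.6 × 620 × 670 × 10⁻³) = 5.403 mm.
Required leg w = t_e / 0.707 = 7.642 mm → use 8 mm.

w = 8 mm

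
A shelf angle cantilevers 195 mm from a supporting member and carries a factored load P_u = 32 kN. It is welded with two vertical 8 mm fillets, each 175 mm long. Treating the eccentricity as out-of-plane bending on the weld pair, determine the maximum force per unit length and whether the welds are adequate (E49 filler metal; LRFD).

f_max ≈ 618 N/mm; adequate

E49XX → F_EXX = 490 MPa.
L_w = 2 × 175 = 350 mm; section modulus (unit throat) S = 2 × L²/6 = 10210 mm².
Direct shear f_v = P/L_w = 32×10³/350 = 91.43 N/mm.
Moment M = P × e = 32×10³ × 195 = 6240000 N·mm; bending f_b = M/S = 611.3 N/mm.
f_max = √(f_v² + f_b²) = √(91.43² + 611.3²) = 618.1 N/mm.
φr_n = 0.75 × 0.6 × 490 × (0.707 × 8) = 1247 N/mm → adequate.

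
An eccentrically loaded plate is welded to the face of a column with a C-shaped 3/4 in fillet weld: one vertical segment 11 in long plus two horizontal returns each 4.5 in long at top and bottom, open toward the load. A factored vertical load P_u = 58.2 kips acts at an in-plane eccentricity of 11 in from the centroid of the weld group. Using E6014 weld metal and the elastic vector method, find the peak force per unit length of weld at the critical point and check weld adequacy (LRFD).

E60XX → F_EXX = 60 ksi.
Total weld length L_w = 20 in. Treat welds as unit-width lines.
Centroid: x̄ = 2×4.5×2.25 / 20 = 1.012 in from the vertical weld.
Polar moment about centroid: J = I_x + I_y = [11³/12 + 2×4.5×5.5²] + [11×1.012² + 2(4.5³/12 + 4.5×1.238²)] = 423.4 in³.
Direct shear f_v = P/L_w = 58.2 / 20 = 2.91 kip/in (vertical).
Torsion M = P·e = 58.2 × 11 = 640.2 kip·in.
Critical point at (x, y) = (3.487, 5.5) from centroid. f_tx = M·y/J = 8.316 kip/in; f_ty = M·x/J = 5.273 kip/in.
Resultant f_max = √[f_tx² + (f_v + f_ty)²] = √[8.316² + (2.91 + 5.273)²] = 11.67 kip/in.
Capacity per unit length: φr_n = 0.75 × 0.6 × 60 × (0.707 × 0.75) = 14.32 kip/in.
11.67 ≤ 14.32 → adequate.

f_max ≈ 11.7 kip/in; adequate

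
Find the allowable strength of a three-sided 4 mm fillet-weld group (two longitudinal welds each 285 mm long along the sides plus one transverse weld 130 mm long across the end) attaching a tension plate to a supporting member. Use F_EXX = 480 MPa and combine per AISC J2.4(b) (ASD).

t_e = 0.707 × 4 = 2.828 mm.
R_nwl = 0.6 × 480 × 2.828 × 570 × 10⁻³ = 464.2 kN (longitudinal, 2 welds).
R_nwt = 0.6 × 480 × 2.828 × 130 × 10⁻³ = 105.9 kN (transverse, base value).
(i) R_nwl + R_nwt = 570.1 kN; (ii) 0.85 R_nwl + 1.5 R_nwt = 553.4 kN.
R_n = max = 570.1 kN [governs: (i)]; R_n/Ω = 285.1 kN.

R_n/Ω ≈ 285 kN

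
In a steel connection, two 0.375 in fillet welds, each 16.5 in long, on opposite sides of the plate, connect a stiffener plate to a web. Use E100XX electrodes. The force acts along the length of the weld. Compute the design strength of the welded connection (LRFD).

E100XX → F_EXX = 100 ksi.
Effective throat t_e = 0.707 × 0.375 = 0.2651 in.
Total length L = 33 in; A_we = 0.2651 × 33 = 8.749 in².
F_nw = 0.6 F_EXX = 0.6 × 100 = 60 ksi.
φR_n = 0.75 × 60 × 8.749 = 393.7 kips.

φR_n ≈ 394 kips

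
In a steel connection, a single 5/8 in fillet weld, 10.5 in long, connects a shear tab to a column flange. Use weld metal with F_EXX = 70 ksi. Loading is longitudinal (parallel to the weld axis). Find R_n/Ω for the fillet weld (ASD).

Effective throat t_e = 0.707 × 0.625 = 0.4419 in.
Total length L = 10.5 in; A_we = 0.4419 × 10.5 = 4.64 in².
F_nw = 0.6 F_EXX = 0.6 × 70 = 42 ksi.
R_n = 42 × 4.64 = 194.9 kip; R_n/Ω = 194.9/2.0 = 97.43 kip.

R_n/Ω ≈ 97.4 kip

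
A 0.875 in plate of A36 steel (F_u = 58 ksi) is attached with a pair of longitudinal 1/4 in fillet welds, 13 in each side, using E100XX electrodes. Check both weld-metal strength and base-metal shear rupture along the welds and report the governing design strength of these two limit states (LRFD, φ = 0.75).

E100XX → F_EXX = 100 ksi.
t_e = 0.707 × 0.25 = 0.1767 in; L = 26 in.
Weld metal: φR_n = 0.75 × 0.6 × 100 × 0.1767 × 26 = 206.8 kip.
Base metal (shear rupture): φR_n = 0.75 × 0.6 × 58 × 0.875 × 26 = 593.8 kip.
Governing: weld metal.

φR_n ≈ 207 kip (weld metal governs)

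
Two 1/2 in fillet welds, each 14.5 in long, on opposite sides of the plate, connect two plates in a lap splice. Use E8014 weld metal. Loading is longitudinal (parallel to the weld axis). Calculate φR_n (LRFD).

E80XX → F_EXX = 80 ksi.
Effective throat t_e = 0.707 × 0.5 = 0.3535 in.
Total length L = 29 in; A_we = 0.3535 × 29 = 10.25 in².
F_nw = 0.6 F_EXX = 0.6 × 80 = 48 ksi.
φR_n = 0.75 × 48 × 10.25 = 369.1 kips.

φR_n ≈ 369 kips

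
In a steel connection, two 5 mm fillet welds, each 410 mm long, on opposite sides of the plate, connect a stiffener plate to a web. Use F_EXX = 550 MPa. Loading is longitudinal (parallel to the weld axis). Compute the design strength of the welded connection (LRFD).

φR_n ≈ 717 kN

Effective throat t_e = 0.707 × 5 = 3.535 mm.
Total length L = 820 mm; A_we = 3.535 × 820 = 2899 mm².
F_nw = 0.6 F_EXX = 0.6 × 550 = 330 MPa.
φR_n = 0.75 × 330 × 2899 × 10⁻³ = 717.4 kN.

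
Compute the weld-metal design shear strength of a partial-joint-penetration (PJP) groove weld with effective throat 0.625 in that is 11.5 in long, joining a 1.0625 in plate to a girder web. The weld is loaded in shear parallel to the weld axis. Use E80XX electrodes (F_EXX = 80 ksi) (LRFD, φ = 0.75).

Effective throat (given) t_e = 0.625 in.
A_we = 0.625 × 11.5 = 7.188 in².
F_nw = 0.6 F_EXX = 48 ksi.
φR_n = 0.75 × 48 × 7.188 = 258.8 kips.

φR_n ≈ 259 kips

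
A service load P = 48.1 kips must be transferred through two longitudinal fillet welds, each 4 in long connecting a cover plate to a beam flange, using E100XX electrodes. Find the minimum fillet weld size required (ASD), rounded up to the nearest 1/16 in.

w = 5/16 in

E100XX → F_EXX = 100 ksi.
Total weld length L = 8 in.
Required throat t_e = P × Ω / (0.6 F_EXX × L) = 48.1 × 2.0 / (0.6 × 100 × 8) = 0.2004 in.
Required leg w = t_e / 0.707 = 0.2835 in → use 5/16 in.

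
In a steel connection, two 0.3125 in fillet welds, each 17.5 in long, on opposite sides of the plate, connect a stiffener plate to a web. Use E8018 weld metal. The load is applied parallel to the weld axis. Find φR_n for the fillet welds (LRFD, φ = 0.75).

E80XX → F_EXX = 80 ksi.
Effective throat t_e = 0.707 × 0.3125 = 0.2209 in.
Total length L = 35 in; A_we = 0.2209 × 35 = 7.733 in².
F_nw = 0.6 F_EXX = 0.6 × 80 = 48 ksi.
φR_n = 0.75 × 48 × 7.733 = 278.4 kip.

φR_n ≈ 278 kip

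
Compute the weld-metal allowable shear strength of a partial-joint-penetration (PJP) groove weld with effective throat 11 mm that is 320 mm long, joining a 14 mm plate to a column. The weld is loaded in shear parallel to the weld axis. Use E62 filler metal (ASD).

R_n/Ω ≈ 655 kN

E62XX → F_EXX = 620 MPa.
Effective throat (given) t_e = 11 mm.
A_we = 11 × 320 = 3520 mm².
F_nw = 0.6 F_EXX = 372 MPa.
R_n/Ω = (372 × 3520) / 2.0 × 10⁻³ = 654.7 kN.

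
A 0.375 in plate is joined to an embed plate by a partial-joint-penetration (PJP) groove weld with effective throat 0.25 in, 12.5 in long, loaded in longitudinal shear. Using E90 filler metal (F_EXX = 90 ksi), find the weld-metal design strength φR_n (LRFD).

φR_n ≈ 127 kips

Effective throat (given) t_e = 0.25 in.
A_we = 0.25 × 12.5 = 3.125 in².
F_nw = 0.6 F_EXX = 54 ksi.
φR_n = 0.75 × 54 × 3.125 = 126.6 kips.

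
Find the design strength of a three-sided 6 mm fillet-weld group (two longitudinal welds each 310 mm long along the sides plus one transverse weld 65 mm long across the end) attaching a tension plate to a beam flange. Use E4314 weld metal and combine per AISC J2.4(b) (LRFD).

φR_n ≈ 562 kN

E43XX → F_EXX = 430 MPa.
t_e = 0.707 × 6 = 4.242 mm.
R_nwl = 0.6 × 430 × 4.242 × 620 × 10⁻³ = 678.6 kN (longitudinal, 2 welds).
R_nwt = 0.6 × 430 × 4.242 × 65 × 10⁻³ = 71.14 kN (transverse, base value).
(i) R_nwl + R_nwt = 749.7 kN; (ii) 0.85 R_nwl + 1.5 R_nwt = 683.5 kN.
R_n = max = 749.7 kN [governs: (i)]; φR_n = 562.3 kN.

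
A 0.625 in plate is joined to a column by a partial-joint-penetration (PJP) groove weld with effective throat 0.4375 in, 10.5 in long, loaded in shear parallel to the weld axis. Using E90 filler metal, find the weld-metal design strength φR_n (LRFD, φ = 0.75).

E90XX → F_EXX = 90 ksi.
Effective throat (given) t_e = 0.4375 in.
A_we = 0.4375 × 10.5 = 4.594 in².
F_nw = 0.6 F_EXX = 54 ksi.
φR_n = 0.75 × 54 × 4.594 = 186 kip.

φR_n ≈ 186 kip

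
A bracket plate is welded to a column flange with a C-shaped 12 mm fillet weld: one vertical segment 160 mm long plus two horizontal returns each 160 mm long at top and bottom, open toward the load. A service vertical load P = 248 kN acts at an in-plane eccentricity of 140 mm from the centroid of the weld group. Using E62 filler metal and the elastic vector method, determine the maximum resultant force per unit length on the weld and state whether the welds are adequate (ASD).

E62XX → F_EXX = 620 MPa.
Total weld length L_w = 480 mm. Treat welds as unit-width lines.
Centroid: x̄ = 2×160×80 / 480 = 53.33 mm from the vertical weld.
Polar moment about centroid: J = I_x + I_y = [160³/12 + 2×160×80²] + [160×53.33² + 2(160³/12 + 160×26.67²)] = 3755000 mm³.
Direct shear f_v = P/L_w = 248×10³ / 480 = 516.7 N/mm (vertical).
Torsion M = P·e = 248×10³ × 140 = 34720000 N·mm.
Critical point at (x, y) = (106.7, 80) from centroid. f_tx = M·y/J = 739.8 N/mm; f_ty = M·x/J = 986.4 N/mm.
Resultant f_max = √[f_tx² + (f_v + f_ty)²] = √[739.8² + (516.7 + 986.4)²] = 1675 N/mm.
Capacity per unit length: r_n/Ω = (1/2.0) × 0.6 × 620 × (0.707 × 12) = 1578 N/mm.
1675 > 1578 → NOT adequate.

f_max ≈ 1680 N/mm; NOT adequate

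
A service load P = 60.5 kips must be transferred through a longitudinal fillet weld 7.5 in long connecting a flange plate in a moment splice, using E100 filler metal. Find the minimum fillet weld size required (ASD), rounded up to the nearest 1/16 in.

w = 7/16 in

E100XX → F_EXX = 100 ksi.
Total weld length L = 7.5 in.
Required throat t_e = P × Ω / (0.6 F_EXX × L) = 60.5 × 2.0 / (0.6 × 100 × 7.5) = 0.2689 in.
Required leg w = t_e / 0.707 = 0.3803 in → use 7/16 in.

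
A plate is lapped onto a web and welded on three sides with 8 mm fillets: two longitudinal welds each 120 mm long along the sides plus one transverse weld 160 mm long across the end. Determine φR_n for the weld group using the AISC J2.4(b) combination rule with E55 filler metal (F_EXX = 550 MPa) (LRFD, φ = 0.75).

t_e = 0.707 × 8 = 5.656 mm.
R_nwl = 0.6 × 550 × 5.656 × 240 × 10⁻³ = 448 kN (longitudinal, 2 welds).
R_nwt = 0.6 × 550 × 5.656 × 160 × 10⁻³ = 298.6 kN (transverse, base value).
(i) R_nwl + R_nwt = 746.6 kN; (ii) 0.85 R_nwl + 1.5 R_nwt = 828.7 kN.
R_n = max = 828.7 kN [governs: (ii)]; φR_n = 621.5 kN.

φR_n ≈ 622 kN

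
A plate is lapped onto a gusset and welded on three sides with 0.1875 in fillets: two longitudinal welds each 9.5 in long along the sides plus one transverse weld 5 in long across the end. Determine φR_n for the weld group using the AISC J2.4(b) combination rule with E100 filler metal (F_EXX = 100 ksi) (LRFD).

φR_n ≈ 143 kips

t_e = 0.707 × 0.1875 = 0.1326 in.
R_nwl = 0.6 × 100 × 0.1326 × 19 = 151.1 kips (longitudinal, 2 welds).
R_nwt = 0.6 × 100 × 0.1326 × 5 = 39.77 kips (transverse, base value).
(i) R_nwl + R_nwt = 190.9 kips; (ii) 0.85 R_nwl + 1.5 R_nwt = 188.1 kips.
R_n = max = 190.9 kips [governs: (i)]; φR_n = 143.2 kips.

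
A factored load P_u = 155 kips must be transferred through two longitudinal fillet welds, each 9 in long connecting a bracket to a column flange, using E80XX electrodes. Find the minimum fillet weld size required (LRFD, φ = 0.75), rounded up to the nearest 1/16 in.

E80XX → F_EXX = 80 ksi.
Total weld length L = 18 in.
Required throat t_e = P_u / (φ × 0.6 F_EXX × L) = 155 / (0.75 × 0.6 × 80 × 18) = 0.2392 in.
Required leg w = t_e / 0.707 = 0.3383 in → use 3/8 in.

w = 3/8 in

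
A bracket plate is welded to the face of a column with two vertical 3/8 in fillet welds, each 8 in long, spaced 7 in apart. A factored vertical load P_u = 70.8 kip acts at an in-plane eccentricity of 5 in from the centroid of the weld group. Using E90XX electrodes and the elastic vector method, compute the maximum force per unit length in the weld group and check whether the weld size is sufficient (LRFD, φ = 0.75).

E90XX → F_EXX = 90 ksi.
Total weld length L_w = 16 in. Treat welds as unit-width lines.
Polar moment about centroid: J = 2[d³/12 + d(b/2)²] = 2[8³/12 + 8×3.5²] = 281.3 in³.
Direct shear f_v = P/L_w = 70.8 / 16 = 4.425 kip/in (vertical).
Torsion M = P·e = 70.8 × 5 = 354 kip·in.
Critical point at (x, y) = (3.5, 4) from centroid. f_tx = M·y/J = 5.033 kip/in; f_ty = M·x/J = 4.404 kip/in.
Resultant f_max = √[f_tx² + (f_v + f_ty)²] = √[5.033² + (4.425 + 4.404)²] = 10.16 kip/in.
Capacity per unit length: φr_n = 0.75 × 0.6 × 90 × (0.707 × 0.375) = 10.74 kip/in.
10.16 ≤ 10.74 → adequate.

f_max ≈ 10.2 kip/in; adequate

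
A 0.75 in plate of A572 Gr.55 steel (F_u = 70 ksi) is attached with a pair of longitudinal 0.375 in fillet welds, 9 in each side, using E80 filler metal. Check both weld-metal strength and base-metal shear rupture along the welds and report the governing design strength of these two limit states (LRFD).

φR_n ≈ 172 kips (weld metal governs)

E80XX → F_EXX = 80 ksi.
t_e = 0.707 × 0.375 = 0.2651 in; L = 18 in.
Weld metal: φR_n = 0.75 × 0.6 × 80 × 0.2651 × 18 = 171.8 kips.
Base metal (shear rupture): φR_n = 0.75 × 0.6 × 70 × 0.75 × 18 = 425.2 kips.
Governing: weld metal.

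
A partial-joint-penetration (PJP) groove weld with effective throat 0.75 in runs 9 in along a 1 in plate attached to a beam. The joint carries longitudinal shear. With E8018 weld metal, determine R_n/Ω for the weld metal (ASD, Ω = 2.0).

R_n/Ω ≈ 162 kip

E80XX → F_EXX = 80 ksi.
Effective throat (given) t_e = 0.75 in.
A_we = 0.75 × 9 = 6.75 in².
F_nw = 0.6 F_EXX = 48 ksi.
R_n/Ω = (48 × 6.75) / 2.0 = 162 kip.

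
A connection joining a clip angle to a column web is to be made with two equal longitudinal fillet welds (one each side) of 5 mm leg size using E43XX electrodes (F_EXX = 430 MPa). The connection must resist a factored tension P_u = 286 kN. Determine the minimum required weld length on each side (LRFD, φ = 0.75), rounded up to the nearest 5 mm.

Throat t_e = 0.707 × 5 = 3.535 mm.
φr_n = 0.75 × 0.6 × 430 × 3.535 × 10⁻³ = 0.684 kN/mm.
L_req = P_u / φr_n = 286 / 0.684 = 418.1 mm total.
Per side: 418.1 / 2 = 209.1 mm.
Round up → use L = 210 mm on each side.

L = 210 mm on each side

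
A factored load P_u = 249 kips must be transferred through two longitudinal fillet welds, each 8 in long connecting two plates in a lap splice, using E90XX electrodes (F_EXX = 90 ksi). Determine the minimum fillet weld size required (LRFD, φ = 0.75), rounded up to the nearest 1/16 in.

Total weld length L = 16 in.
Required throat t_e = P_u / (φ × 0.6 F_EXX × L) = 249 / (0.75 × 0.6 × 90 × 16) = 0.3843 in.
Required leg w = t_e / 0.707 = 0.5435 in → use 9/16 in.

w = 9/16 in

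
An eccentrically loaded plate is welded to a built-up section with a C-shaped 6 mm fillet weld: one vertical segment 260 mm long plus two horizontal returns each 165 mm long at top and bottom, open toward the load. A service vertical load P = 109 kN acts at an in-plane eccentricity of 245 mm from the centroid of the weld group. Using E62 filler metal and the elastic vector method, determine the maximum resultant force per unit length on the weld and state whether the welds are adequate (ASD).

E62XX → F_EXX = 620 MPa.
Total weld length L_w = 590 mm. Treat welds as unit-width lines.
Centroid: x̄ = 2×165×82.5 / 590 = 46.14 mm from the vertical weld.
Polar moment about centroid: J = I_x + I_y = [260³/12 + 2×165×130²] + [260×46.14² + 2(165³/12 + 165×36.36²)] = 8780000 mm³.
Direct shear f_v = P/L_w = 109×10³ / 590 = 184.7 N/mm (vertical).
Torsion M = P·e = 109×10³ × 245 = 26705000 N·mm.
Critical point at (x, y) = (118.9, 130) from centroid. f_tx = M·y/J = 395.4 N/mm; f_ty = M·x/J = 361.5 N/mm.
Resultant f_max = √[f_tx² + (f_v + f_ty)²] = √[395.4² + (184.7 + 361.5)²] = 674.3 N/mm.
Capacity per unit length: r_n/Ω = (1/2.0) × 0.6 × 620 × (0.707 × 6) = 789 N/mm.
674.3 ≤ 789 → adequate.

f_max ≈ 674 N/mm; adequate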